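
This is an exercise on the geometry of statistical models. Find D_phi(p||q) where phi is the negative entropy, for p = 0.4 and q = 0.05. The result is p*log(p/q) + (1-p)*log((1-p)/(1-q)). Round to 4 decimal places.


Bregman divergence with negative entropy generator:
D = p*log(p/q) + (1-p)*log((1-p)/(1-q)).
p = 0.4, q = 0.05.
p*log(p/q) = 0.4*log(0.4/0.05) = 0.831777.
(1-p)*log((1-p)/(1-q)) = 0.6*log(0.6/0.95) = -0.275719.
D = 0.831777 + -0.275719 = 0.5561

0.5561


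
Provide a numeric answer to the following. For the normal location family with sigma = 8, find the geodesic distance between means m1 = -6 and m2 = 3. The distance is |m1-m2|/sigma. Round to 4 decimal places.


On the fixed-variance normal subfamily, geodesic distance = |m1-m2|/sigma.
|-6 - 3| = 9.
sigma = 8.
d = 9/8 = 1.1250

1.1250


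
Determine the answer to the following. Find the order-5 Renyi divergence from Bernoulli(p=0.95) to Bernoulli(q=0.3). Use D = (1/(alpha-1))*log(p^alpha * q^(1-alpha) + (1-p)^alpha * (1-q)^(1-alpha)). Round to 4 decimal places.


Renyi divergence of order alpha between Bernoulli distributions:
D = (1/(alpha-1))*log(p^alpha * q^(1-alpha) + (1-p)^alpha * (1-q)^(1-alpha)).
alpha = 5, p = 0.95, q = 0.3.
p^alpha * q^(1-alpha) = 0.95^5 * 0.3^-4 = 95.528511.
(1-p)^alpha * (1-q)^(1-alpha) = 0.05^5 * 0.7^-4 = 1e-06.
sum = 95.528511 + 1e-06 = 95.528512.
D = (1/4)*log(95.528512) = 1.1399

1.1399


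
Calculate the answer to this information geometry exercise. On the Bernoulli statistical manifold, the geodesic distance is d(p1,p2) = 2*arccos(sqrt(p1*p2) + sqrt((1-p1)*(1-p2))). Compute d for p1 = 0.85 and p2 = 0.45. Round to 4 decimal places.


Geodesic distance on Bernoulli manifold:
d(p1,p2) = 2*arccos(sqrt(p1*p2) + sqrt((1-p1)*(1-p2))).
sqrt(p1*p2) = sqrt(0.85*0.45) = 0.618466.
sqrt((1-p1)*(1-p2)) = sqrt(0.15*0.55) = 0.287228.
arg = 0.618466 + 0.287228 = 0.905694.
d = 2*arccos(0.905694) = 0.8756

0.8756


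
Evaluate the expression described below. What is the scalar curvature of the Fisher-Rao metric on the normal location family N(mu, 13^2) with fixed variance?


This family has a single free parameter, so its statistical manifold
is 1-dimensional. The Riemann curvature tensor of any 1-dimensional
Riemannian manifold vanishes identically, so R = 0.

0


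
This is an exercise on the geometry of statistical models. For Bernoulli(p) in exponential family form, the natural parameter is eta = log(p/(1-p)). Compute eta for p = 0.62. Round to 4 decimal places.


Natural parameter for Bernoulli: eta = log(p/(1-p)).
p = 0.62, 1-p = 0.38.
p/(1-p) = 1.631579.
eta = log(1.631579) = 0.4895

0.4895


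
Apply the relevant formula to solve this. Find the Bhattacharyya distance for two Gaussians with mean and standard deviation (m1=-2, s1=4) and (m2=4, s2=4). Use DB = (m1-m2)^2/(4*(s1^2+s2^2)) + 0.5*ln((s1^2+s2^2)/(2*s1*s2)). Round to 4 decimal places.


Bhattacharyya distance between two Gaussians:
DB = (m1-m2)^2/(4*(s1^2+s2^2)) + (1/2)*ln((s1^2+s2^2)/(2*s1*s2)).
(m1-m2)^2 = (-6)^2 = 36.
s1^2+s2^2 = 16 + 16 = 32.
term1 = 36/128 = 0.28125.
term2 = 0.5*ln(32/32.0) = 0.0.
DB = 0.28125 + 0.0 = 0.2813

0.2813


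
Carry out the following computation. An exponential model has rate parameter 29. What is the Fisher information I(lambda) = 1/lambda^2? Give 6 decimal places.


Fisher information for exponential: I(lambda) = 1/lambda^2.
lambda = 29, lambda^2 = 841.
I = 1/841 = 0.001189

0.001189


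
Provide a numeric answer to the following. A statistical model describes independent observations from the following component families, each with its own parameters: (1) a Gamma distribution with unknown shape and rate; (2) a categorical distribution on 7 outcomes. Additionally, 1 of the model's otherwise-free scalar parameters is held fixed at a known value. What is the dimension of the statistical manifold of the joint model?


The dimension of a statistical manifold equals the number of free
(independent) real parameters of the model. For a product of independent
blocks the parameter counts add.
- Gamma (shape, rate): 2.
- categorical on 7 outcomes (probabilities sum to 1): 7-1 = 6.
Total = 2 + 6 = 8.
1 parameter(s) fixed at known values: 8 - 1 = 7.
Dimension = 7

7


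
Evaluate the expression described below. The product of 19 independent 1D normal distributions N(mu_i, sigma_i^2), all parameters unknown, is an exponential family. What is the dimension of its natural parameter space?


Exponential family dimension calculation:
Each univariate normal has two natural parameters (mu/sigma^2 and -1/(2 sigma^2)).
With 19 independent components, dim = 2 * 19 = 38.

38


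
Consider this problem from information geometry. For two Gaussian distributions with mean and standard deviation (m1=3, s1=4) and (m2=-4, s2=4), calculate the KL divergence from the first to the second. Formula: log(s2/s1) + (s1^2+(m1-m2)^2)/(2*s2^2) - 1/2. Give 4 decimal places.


KL divergence between normal distributions:
KL = log(s2/s1) + (s1^2 + (m1-m2)^2)/(2*s2^2) - 1/2.
log(4/4) = 0.0.
(4^2 + (3--4)^2)/(2*4^2) = (16 + 49)/32 = 2.03125.
KL = 0.0 + 2.03125 - 0.5 = 1.5313

1.5313


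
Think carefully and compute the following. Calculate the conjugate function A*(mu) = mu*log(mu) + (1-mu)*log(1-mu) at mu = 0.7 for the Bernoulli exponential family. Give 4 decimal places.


Legendre transform for Bernoulli:
A*(mu) = mu*log(mu) + (1-mu)*log(1-mu).
mu = 0.7, 1-mu = 0.3.
mu*log(mu) = 0.7*log(0.7) = -0.249672.
(1-mu)*log(1-mu) = 0.3*log(0.3) = -0.361192.
A* = -0.249672 + -0.361192 = -0.6109

-0.6109


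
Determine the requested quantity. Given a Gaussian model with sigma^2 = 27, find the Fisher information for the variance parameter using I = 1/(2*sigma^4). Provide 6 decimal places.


Fisher information for variance: I(sigma^2) = 1/(2*sigma^4).
sigma^2 = 27, so sigma^4 = 729.
I = 1/(2*729) = 1/1458 = 0.000686

0.000686


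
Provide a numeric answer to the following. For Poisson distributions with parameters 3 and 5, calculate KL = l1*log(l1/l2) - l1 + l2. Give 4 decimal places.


KL divergence for Poisson:
KL = l1*log(l1/l2) - l1 + l2.
l1 = 3, l2 = 5.
log(3/5) = -0.510826.
l1*log(l1/l2) = 3 * -0.510826 = -1.532477.
KL = -1.532477 - 3 + 5 = 0.4675

0.4675


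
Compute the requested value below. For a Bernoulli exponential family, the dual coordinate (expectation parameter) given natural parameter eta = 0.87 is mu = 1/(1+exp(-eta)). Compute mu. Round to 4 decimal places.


Dual coordinate (expectation parameter) for Bernoulli:
mu = 1/(1+exp(-eta)).
eta = 0.87.
exp(-eta) = exp(-0.87) = 0.418952.
mu = 1/(1+0.418952) = 0.7047

0.7047


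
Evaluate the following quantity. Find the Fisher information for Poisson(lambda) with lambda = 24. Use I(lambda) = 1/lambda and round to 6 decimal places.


Fisher information for Poisson: I(lambda) = 1/lambda.
lambda = 24.
I(lambda) = 1/24 = 0.041667

0.041667


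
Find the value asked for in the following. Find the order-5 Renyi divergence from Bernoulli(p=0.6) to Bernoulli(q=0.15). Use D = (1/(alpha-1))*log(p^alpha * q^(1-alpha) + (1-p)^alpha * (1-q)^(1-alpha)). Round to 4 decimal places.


Renyi divergence of order alpha between Bernoulli distributions:
D = (1/(alpha-1))*log(p^alpha * q^(1-alpha) + (1-p)^alpha * (1-q)^(1-alpha)).
alpha = 5, p = 0.6, q = 0.15.
p^alpha * q^(1-alpha) = 0.6^5 * 0.15^-4 = 153.6.
(1-p)^alpha * (1-q)^(1-alpha) = 0.4^5 * 0.85^-4 = 0.019617.
sum = 153.6 + 0.019617 = 153.619617.
D = (1/4)*log(153.619617) = 1.2586

1.2586


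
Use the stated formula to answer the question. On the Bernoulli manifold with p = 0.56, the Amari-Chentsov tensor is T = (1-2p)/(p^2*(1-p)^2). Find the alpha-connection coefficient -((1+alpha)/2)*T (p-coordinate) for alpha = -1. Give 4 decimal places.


Skewness (Amari-Chentsov) tensor: T = (1-2p)/(p^2*(1-p)^2).
p = 0.56, 1-2p = -0.12, p^2 = 0.3136, (1-p)^2 = 0.1936.
T = -0.12/(0.3136 * 0.1936) = -1.976514.
In the p-coordinate, Gamma^(alpha) = Gamma^(0) - (alpha/2)*T with Gamma^(0) = (1/2)*g'(p) = -T/2,
so Gamma^(alpha) = -((1+alpha)/2)*T.
alpha = -1, -(1+alpha)/2 = 0.0.
Gamma = 0.0 * -1.976514 = 0.0000

0.0000


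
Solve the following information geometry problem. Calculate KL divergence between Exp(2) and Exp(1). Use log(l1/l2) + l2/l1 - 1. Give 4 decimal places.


KL divergence for exponential family:
KL = log(l1/l2) + l2/l1 - 1.
log(2/1) = 0.693147.
1/2 = 0.5.
KL = 0.693147 + 0.5 - 1 = 0.1931

0.1931


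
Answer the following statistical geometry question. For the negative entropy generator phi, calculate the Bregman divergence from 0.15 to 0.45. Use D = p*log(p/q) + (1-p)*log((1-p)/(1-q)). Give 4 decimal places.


Bregman divergence with negative entropy generator:
D = p*log(p/q) + (1-p)*log((1-p)/(1-q)).
p = 0.15, q = 0.45.
p*log(p/q) = 0.15*log(0.15/0.45) = -0.164792.
(1-p)*log((1-p)/(1-q)) = 0.85*log(0.85/0.55) = 0.37002.
D = -0.164792 + 0.37002 = 0.2052

0.2052


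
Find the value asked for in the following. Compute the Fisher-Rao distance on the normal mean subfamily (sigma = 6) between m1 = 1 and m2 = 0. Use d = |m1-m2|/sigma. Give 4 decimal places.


On the fixed-variance normal subfamily, geodesic distance = |m1-m2|/sigma.
|1 - 0| = 1.
sigma = 6.
d = 1/6 = 0.1667

0.1667


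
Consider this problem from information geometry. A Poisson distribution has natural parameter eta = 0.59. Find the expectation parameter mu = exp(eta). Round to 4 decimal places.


Expectation parameter for Poisson exponential family:
mu = exp(eta).
eta = 0.59.
mu = exp(0.59) = 1.8040

1.8040


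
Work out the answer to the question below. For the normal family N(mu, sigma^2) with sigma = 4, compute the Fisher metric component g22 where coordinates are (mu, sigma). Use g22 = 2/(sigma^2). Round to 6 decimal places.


For the 2-parameter normal family, the Fisher metric has:
  g11 = 1/sigma^2, g22 = 2/sigma^2.
sigma = 4, sigma^2 = 16.
g22 = 0.125000

0.125000


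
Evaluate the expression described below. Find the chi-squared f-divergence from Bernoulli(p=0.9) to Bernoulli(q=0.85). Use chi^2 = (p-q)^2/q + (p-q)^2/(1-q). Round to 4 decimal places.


Chi-squared divergence between Bernoulli distributions:
chi^2 = (p-q)^2/q + (p-q)^2/(1-q).
p = 0.9, q = 0.85, p-q = 0.05.
(p-q)^2 = 0.0025.
term1 = 0.0025/0.85 = 0.002941.
term2 = 0.0025/0.15 = 0.016667.
chi^2 = 0.002941 + 0.016667 = 0.0196

0.0196


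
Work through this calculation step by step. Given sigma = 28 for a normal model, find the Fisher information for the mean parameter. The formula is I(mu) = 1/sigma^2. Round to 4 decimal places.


The Fisher information for the mean of a normal distribution is I(mu) = 1/sigma^2.
sigma = 28, so sigma^2 = 784.
I(mu) = 1/784 = 0.0013

0.0013


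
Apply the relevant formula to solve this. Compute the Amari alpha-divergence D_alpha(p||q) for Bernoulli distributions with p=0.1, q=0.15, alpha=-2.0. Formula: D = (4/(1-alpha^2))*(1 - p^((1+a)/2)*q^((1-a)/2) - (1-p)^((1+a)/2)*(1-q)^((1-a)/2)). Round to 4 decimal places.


Amari alpha-divergence:
D = (4/(1-alpha^2))*(1 - p^((1+a)/2)*q^((1-a)/2) - (1-p)^((1+a)/2)*(1-q)^((1-a)/2)).
alpha = -2.0, p = 0.1, q = 0.15.
e1 = (1+alpha)/2 = -0.5, e2 = (1-alpha)/2 = 1.5.
t1 = p^e1 * q^e2 = 0.1^-0.5 * 0.15^1.5 = 0.183712.
t2 = (1-p)^e1 * (1-q)^e2 = 0.9^-0.5 * 0.85^1.5 = 0.826052.
4/(1-alpha^2) = -1.333333.
D = -1.333333*(1 - 0.183712 - 0.826052) = 0.0130

0.0130


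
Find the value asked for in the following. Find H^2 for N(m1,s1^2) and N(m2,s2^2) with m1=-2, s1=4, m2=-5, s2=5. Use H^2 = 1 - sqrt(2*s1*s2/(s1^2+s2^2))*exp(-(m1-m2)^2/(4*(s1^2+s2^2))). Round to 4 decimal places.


Squared Hellinger distance for Gaussians:
H^2 = 1 - sqrt(2*s1*s2/(s1^2+s2^2)) * exp(-(m1-m2)^2/(4*(s1^2+s2^2))).
s1^2 = 16, s2^2 = 25, s1^2+s2^2 = 41.
sqrt(2*4*5/(41)) = 0.98773.
(m1-m2)^2 = (3)^2 = 9.
exp(-9/(4*41)) = exp(-0.054878) = 0.946601.
H^2 = 1 - 0.98773*0.946601 = 0.0650

0.0650


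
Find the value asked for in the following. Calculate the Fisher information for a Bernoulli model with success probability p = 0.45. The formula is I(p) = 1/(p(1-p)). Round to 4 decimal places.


For Bernoulli(p), Fisher information is I(p) = 1/(p*(1-p)).
p = 0.45, 1-p = 0.55.
p*(1-p) = 0.2475.
I(p) = 1/0.2475 = 4.0404

4.0404


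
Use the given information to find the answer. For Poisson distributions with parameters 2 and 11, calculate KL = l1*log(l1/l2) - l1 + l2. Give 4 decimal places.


KL divergence for Poisson:
KL = l1*log(l1/l2) - l1 + l2.
l1 = 2, l2 = 11.
log(2/11) = -1.704748.
l1*log(l1/l2) = 2 * -1.704748 = -3.409496.
KL = -3.409496 - 2 + 11 = 5.5905

5.5905


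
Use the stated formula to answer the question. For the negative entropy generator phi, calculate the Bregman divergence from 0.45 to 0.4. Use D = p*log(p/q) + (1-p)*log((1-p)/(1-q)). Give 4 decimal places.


Bregman divergence with negative entropy generator:
D = p*log(p/q) + (1-p)*log((1-p)/(1-q)).
p = 0.45, q = 0.4.
p*log(p/q) = 0.45*log(0.45/0.4) = 0.053002.
(1-p)*log((1-p)/(1-q)) = 0.55*log(0.55/0.6) = -0.047856.
D = 0.053002 + -0.047856 = 0.0051

0.0051


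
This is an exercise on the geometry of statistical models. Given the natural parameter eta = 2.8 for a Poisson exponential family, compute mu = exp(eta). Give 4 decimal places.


Expectation parameter for Poisson exponential family:
mu = exp(eta).
eta = 2.8.
mu = exp(2.8) = 16.4446

16.4446


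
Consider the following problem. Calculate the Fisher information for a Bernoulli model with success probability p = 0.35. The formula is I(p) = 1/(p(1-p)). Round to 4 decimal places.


For Bernoulli(p), Fisher information is I(p) = 1/(p*(1-p)).
p = 0.35, 1-p = 0.65.
p*(1-p) = 0.2275.
I(p) = 1/0.2275 = 4.3956

4.3956


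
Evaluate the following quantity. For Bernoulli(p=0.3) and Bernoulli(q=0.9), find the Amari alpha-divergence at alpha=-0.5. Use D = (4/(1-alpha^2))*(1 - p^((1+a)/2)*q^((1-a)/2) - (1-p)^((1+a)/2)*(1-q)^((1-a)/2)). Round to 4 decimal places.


Amari alpha-divergence:
D = (4/(1-alpha^2))*(1 - p^((1+a)/2)*q^((1-a)/2) - (1-p)^((1+a)/2)*(1-q)^((1-a)/2)).
alpha = -0.5, p = 0.3, q = 0.9.
e1 = (1+alpha)/2 = 0.25, e2 = (1-alpha)/2 = 0.75.
t1 = p^e1 * q^e2 = 0.3^0.25 * 0.9^0.75 = 0.683852.
t2 = (1-p)^e1 * (1-q)^e2 = 0.7^0.25 * 0.1^0.75 = 0.162658.
4/(1-alpha^2) = 5.333333.
D = 5.333333*(1 - 0.683852 - 0.162658) = 0.8186

0.8186


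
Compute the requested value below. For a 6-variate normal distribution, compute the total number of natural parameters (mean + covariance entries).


Exponential family dimension calculation:
For 6-dim MVN: mean has 6 params, covariance has 6*7/2 = 21 unique entries.
Total dim = 6 + 21 = 27.

27


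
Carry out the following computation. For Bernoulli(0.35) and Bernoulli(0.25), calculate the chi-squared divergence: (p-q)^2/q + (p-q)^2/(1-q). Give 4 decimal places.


Chi-squared divergence between Bernoulli distributions:
chi^2 = (p-q)^2/q + (p-q)^2/(1-q).
p = 0.35, q = 0.25, p-q = 0.1.
(p-q)^2 = 0.01.
term1 = 0.01/0.25 = 0.04.
term2 = 0.01/0.75 = 0.013333.
chi^2 = 0.04 + 0.013333 = 0.0533

0.0533


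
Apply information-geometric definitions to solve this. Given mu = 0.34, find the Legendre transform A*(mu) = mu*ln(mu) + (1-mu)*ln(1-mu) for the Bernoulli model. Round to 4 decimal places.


Legendre transform for Bernoulli:
A*(mu) = mu*log(mu) + (1-mu)*log(1-mu).
mu = 0.34, 1-mu = 0.66.
mu*log(mu) = 0.34*log(0.34) = -0.366795.
(1-mu)*log(1-mu) = 0.66*log(0.66) = -0.27424.
A* = -0.366795 + -0.27424 = -0.6410

-0.6410


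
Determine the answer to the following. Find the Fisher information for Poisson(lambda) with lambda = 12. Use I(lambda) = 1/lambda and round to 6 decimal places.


Fisher information for Poisson: I(lambda) = 1/lambda.
lambda = 12.
I(lambda) = 1/12 = 0.083333

0.083333


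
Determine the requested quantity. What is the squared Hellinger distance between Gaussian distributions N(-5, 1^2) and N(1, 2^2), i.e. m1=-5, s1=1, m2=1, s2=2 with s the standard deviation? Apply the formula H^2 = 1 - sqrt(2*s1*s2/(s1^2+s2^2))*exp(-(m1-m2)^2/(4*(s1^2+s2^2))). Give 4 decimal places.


Squared Hellinger distance for Gaussians:
H^2 = 1 - sqrt(2*s1*s2/(s1^2+s2^2)) * exp(-(m1-m2)^2/(4*(s1^2+s2^2))).
s1^2 = 1, s2^2 = 4, s1^2+s2^2 = 5.
sqrt(2*1*2/(5)) = 0.894427.
(m1-m2)^2 = (-6)^2 = 36.
exp(-36/(4*5)) = exp(-1.8) = 0.165299.
H^2 = 1 - 0.894427*0.165299 = 0.8522

0.8522


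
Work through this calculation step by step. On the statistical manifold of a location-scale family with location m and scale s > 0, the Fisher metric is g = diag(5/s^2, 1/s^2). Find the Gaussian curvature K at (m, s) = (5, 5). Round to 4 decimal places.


The metric has the form g = (A dm^2 + B ds^2)/s^2 with A = 5, B = 1.
Substitute u = sqrt(A/B)*m: g = B*(du^2 + ds^2)/s^2, i.e. B times the
Poincare upper half-plane metric, which has constant Gaussian curvature -1.
Scaling a 2D metric by a constant c divides the Gaussian curvature by c,
so K = -1/B = -1/(1) = -1.0000 everywhere (the point (m, s) = (5, 5) is irrelevant:
the curvature is constant).
The requested Gaussian curvature is K = -1.0000.

-1.0000


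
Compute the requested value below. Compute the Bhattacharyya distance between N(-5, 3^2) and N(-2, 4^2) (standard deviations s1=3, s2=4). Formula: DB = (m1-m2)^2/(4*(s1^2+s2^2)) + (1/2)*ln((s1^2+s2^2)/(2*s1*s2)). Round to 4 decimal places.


Bhattacharyya distance between two Gaussians:
DB = (m1-m2)^2/(4*(s1^2+s2^2)) + (1/2)*ln((s1^2+s2^2)/(2*s1*s2)).
(m1-m2)^2 = (-3)^2 = 9.
s1^2+s2^2 = 9 + 16 = 25.
term1 = 9/100 = 0.09.
term2 = 0.5*ln(25/24.0) = 0.020411.
DB = 0.09 + 0.020411 = 0.1104

0.1104


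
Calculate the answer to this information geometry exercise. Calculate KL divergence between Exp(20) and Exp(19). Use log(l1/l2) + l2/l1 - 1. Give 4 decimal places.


KL divergence for exponential family:
KL = log(l1/l2) + l2/l1 - 1.
log(20/19) = 0.051293.
19/20 = 0.95.
KL = 0.051293 + 0.95 - 1 = 0.0013

0.0013


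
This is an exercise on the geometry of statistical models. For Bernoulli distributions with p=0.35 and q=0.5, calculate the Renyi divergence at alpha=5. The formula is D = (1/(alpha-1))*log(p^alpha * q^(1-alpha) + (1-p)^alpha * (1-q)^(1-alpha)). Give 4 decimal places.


Renyi divergence of order alpha between Bernoulli distributions:
D = (1/(alpha-1))*log(p^alpha * q^(1-alpha) + (1-p)^alpha * (1-q)^(1-alpha)).
alpha = 5, p = 0.35, q = 0.5.
p^alpha * q^(1-alpha) = 0.35^5 * 0.5^-4 = 0.084035.
(1-p)^alpha * (1-q)^(1-alpha) = 0.65^5 * 0.5^-4 = 1.856465.
sum = 0.084035 + 1.856465 = 1.9405.
D = (1/4)*log(1.9405) = 0.1657

0.1657


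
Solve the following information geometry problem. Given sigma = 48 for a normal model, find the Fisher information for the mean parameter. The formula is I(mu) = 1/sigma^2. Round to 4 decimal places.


The Fisher information for the mean of a normal distribution is I(mu) = 1/sigma^2.
sigma = 48, so sigma^2 = 2304.
I(mu) = 1/2304 = 0.0004

0.0004


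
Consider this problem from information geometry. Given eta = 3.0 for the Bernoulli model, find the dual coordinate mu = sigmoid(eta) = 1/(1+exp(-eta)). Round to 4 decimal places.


Dual coordinate (expectation parameter) for Bernoulli:
mu = 1/(1+exp(-eta)).
eta = 3.0.
exp(-eta) = exp(-3.0) = 0.049787.
mu = 1/(1+0.049787) = 0.9526

0.9526


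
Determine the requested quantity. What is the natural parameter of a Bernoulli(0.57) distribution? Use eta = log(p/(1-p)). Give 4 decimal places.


Natural parameter for Bernoulli: eta = log(p/(1-p)).
p = 0.57, 1-p = 0.43.
p/(1-p) = 1.325581.
eta = log(1.325581) = 0.2819

0.2819


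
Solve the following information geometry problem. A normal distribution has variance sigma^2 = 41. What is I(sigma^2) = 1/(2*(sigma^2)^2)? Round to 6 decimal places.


Fisher information for variance: I(sigma^2) = 1/(2*sigma^4).
sigma^2 = 41, so sigma^4 = 1681.
I = 1/(2*1681) = 1/3362 = 0.000297

0.000297


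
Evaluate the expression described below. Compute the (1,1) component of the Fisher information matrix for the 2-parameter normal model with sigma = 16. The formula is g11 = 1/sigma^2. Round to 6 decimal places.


For the 2-parameter normal family, the Fisher metric has:
  g11 = 1/sigma^2, g22 = 2/sigma^2.
sigma = 16, sigma^2 = 256.
g11 = 0.003906

0.003906


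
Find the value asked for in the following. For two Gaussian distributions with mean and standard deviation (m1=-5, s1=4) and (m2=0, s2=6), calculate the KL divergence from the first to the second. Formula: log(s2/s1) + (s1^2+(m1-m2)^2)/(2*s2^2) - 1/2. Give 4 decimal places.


KL divergence between normal distributions:
KL = log(s2/s1) + (s1^2 + (m1-m2)^2)/(2*s2^2) - 1/2.
log(6/4) = 0.405465.
(4^2 + (-5-0)^2)/(2*6^2) = (16 + 25)/72 = 0.569444.
KL = 0.405465 + 0.569444 - 0.5 = 0.4749

0.4749


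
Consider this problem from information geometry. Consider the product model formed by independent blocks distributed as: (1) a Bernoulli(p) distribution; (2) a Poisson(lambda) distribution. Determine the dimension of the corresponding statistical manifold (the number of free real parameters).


The dimension of a statistical manifold equals the number of free
(independent) real parameters of the model. For a product of independent
blocks the parameter counts add.
- Bernoulli (p): 1.
- Poisson (lambda): 1.
Total = 1 + 1 = 2.
Dimension = 2

2


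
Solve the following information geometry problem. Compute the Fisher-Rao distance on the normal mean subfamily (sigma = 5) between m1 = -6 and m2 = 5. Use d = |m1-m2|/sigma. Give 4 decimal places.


On the fixed-variance normal subfamily, geodesic distance = |m1-m2|/sigma.
|-6 - 5| = 11.
sigma = 5.
d = 11/5 = 2.2000

2.2000


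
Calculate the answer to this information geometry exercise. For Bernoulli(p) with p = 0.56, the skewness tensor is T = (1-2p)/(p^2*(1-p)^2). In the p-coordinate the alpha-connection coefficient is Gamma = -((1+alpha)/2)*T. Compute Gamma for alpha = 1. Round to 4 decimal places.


Skewness (Amari-Chentsov) tensor: T = (1-2p)/(p^2*(1-p)^2).
p = 0.56, 1-2p = -0.12, p^2 = 0.3136, (1-p)^2 = 0.1936.
T = -0.12/(0.3136 * 0.1936) = -1.976514.
In the p-coordinate, Gamma^(alpha) = Gamma^(0) - (alpha/2)*T with Gamma^(0) = (1/2)*g'(p) = -T/2,
so Gamma^(alpha) = -((1+alpha)/2)*T.
alpha = 1, -(1+alpha)/2 = -1.0.
Gamma = -1.0 * -1.976514 = 1.9765

1.9765


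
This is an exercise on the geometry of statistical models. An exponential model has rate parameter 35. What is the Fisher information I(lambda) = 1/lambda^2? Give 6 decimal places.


Fisher information for exponential: I(lambda) = 1/lambda^2.
lambda = 35, lambda^2 = 1225.
I = 1/1225 = 0.000816

0.000816


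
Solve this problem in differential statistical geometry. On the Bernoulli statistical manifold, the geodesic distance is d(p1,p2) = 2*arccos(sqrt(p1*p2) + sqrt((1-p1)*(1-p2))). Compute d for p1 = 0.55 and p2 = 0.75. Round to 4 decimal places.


Geodesic distance on Bernoulli manifold:
d(p1,p2) = 2*arccos(sqrt(p1*p2) + sqrt((1-p1)*(1-p2))).
sqrt(p1*p2) = sqrt(0.55*0.75) = 0.642262.
sqrt((1-p1)*(1-p2)) = sqrt(0.45*0.25) = 0.33541.
arg = 0.642262 + 0.33541 = 0.977672.
d = 2*arccos(0.977672) = 0.4234

0.4234


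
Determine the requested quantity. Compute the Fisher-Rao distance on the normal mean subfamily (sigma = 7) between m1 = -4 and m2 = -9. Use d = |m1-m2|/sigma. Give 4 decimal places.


On the fixed-variance normal subfamily, geodesic distance = |m1-m2|/sigma.
|-4 - -9| = 5.
sigma = 7.
d = 5/7 = 0.7143

0.7143


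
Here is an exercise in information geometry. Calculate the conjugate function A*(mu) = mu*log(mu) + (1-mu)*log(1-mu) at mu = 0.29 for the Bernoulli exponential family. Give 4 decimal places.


Legendre transform for Bernoulli:
A*(mu) = mu*log(mu) + (1-mu)*log(1-mu).
mu = 0.29, 1-mu = 0.71.
mu*log(mu) = 0.29*log(0.29) = -0.358984.
(1-mu)*log(1-mu) = 0.71*log(0.71) = -0.243168.
A* = -0.358984 + -0.243168 = -0.6022

-0.6022


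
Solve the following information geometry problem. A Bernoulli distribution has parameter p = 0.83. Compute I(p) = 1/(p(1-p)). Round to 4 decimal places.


For Bernoulli(p), Fisher information is I(p) = 1/(p*(1-p)).
p = 0.83, 1-p = 0.17.
p*(1-p) = 0.1411.
I(p) = 1/0.1411 = 7.0872

7.0872


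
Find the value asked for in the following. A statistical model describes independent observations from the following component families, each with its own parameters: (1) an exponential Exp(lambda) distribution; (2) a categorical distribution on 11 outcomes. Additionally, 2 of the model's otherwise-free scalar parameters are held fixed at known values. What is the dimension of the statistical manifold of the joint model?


The dimension of a statistical manifold equals the number of free
(independent) real parameters of the model. For a product of independent
blocks the parameter counts add.
- exponential (lambda): 1.
- categorical on 11 outcomes (probabilities sum to 1): 11-1 = 10.
Total = 1 + 10 = 11.
2 parameter(s) fixed at known values: 11 - 2 = 9.
Dimension = 9

9


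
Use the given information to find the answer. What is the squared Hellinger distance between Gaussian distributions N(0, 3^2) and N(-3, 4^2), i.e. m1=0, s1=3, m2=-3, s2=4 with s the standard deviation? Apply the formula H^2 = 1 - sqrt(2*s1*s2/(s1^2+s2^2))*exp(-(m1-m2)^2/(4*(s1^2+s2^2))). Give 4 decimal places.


Squared Hellinger distance for Gaussians:
H^2 = 1 - sqrt(2*s1*s2/(s1^2+s2^2)) * exp(-(m1-m2)^2/(4*(s1^2+s2^2))).
s1^2 = 9, s2^2 = 16, s1^2+s2^2 = 25.
sqrt(2*3*4/(25)) = 0.979796.
(m1-m2)^2 = (3)^2 = 9.
exp(-9/(4*25)) = exp(-0.09) = 0.913931.
H^2 = 1 - 0.979796*0.913931 = 0.1045

0.1045


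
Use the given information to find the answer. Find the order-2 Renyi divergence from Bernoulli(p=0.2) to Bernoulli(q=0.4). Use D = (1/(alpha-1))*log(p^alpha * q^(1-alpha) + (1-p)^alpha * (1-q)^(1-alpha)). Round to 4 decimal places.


Renyi divergence of order alpha between Bernoulli distributions:
D = (1/(alpha-1))*log(p^alpha * q^(1-alpha) + (1-p)^alpha * (1-q)^(1-alpha)).
alpha = 2, p = 0.2, q = 0.4.
p^alpha * q^(1-alpha) = 0.2^2 * 0.4^-1 = 0.1.
(1-p)^alpha * (1-q)^(1-alpha) = 0.8^2 * 0.6^-1 = 1.066667.
sum = 0.1 + 1.066667 = 1.166667.
D = (1/1)*log(1.166667) = 0.1542

0.1542


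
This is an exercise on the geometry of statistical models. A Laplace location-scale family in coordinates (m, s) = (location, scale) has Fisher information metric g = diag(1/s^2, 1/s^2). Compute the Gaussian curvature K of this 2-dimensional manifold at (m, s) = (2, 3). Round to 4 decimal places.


The metric has the form g = (A dm^2 + B ds^2)/s^2 with A = 1, B = 1.
Substitute u = sqrt(A/B)*m: g = B*(du^2 + ds^2)/s^2, i.e. B times the
Poincare upper half-plane metric, which has constant Gaussian curvature -1.
Scaling a 2D metric by a constant c divides the Gaussian curvature by c,
so K = -1/B = -1/(1) = -1.0000 everywhere (the point (m, s) = (2, 3) is irrelevant:
the curvature is constant).
The requested Gaussian curvature is K = -1.0000.

-1.0000


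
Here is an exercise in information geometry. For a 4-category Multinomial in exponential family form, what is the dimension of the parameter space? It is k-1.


Exponential family dimension calculation:
For Multinomial with k=4 categories, dim = k-1 = 3.

3


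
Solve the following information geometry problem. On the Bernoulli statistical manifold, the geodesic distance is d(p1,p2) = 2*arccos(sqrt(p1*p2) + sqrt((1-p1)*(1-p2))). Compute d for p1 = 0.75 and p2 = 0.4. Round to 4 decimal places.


Geodesic distance on Bernoulli manifold:
d(p1,p2) = 2*arccos(sqrt(p1*p2) + sqrt((1-p1)*(1-p2))).
sqrt(p1*p2) = sqrt(0.75*0.4) = 0.547723.
sqrt((1-p1)*(1-p2)) = sqrt(0.25*0.6) = 0.387298.
arg = 0.547723 + 0.387298 = 0.935021.
d = 2*arccos(0.935021) = 0.7250

0.7250


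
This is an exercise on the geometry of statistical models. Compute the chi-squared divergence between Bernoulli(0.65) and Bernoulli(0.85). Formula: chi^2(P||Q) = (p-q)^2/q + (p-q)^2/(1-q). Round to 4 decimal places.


Chi-squared divergence between Bernoulli distributions:
chi^2 = (p-q)^2/q + (p-q)^2/(1-q).
p = 0.65, q = 0.85, p-q = -0.2.
(p-q)^2 = 0.04.
term1 = 0.04/0.85 = 0.047059.
term2 = 0.04/0.15 = 0.266667.
chi^2 = 0.047059 + 0.266667 = 0.3137

0.3137


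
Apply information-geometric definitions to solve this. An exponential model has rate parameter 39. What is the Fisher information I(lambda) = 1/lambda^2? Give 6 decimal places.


Fisher information for exponential: I(lambda) = 1/lambda^2.
lambda = 39, lambda^2 = 1521.
I = 1/1521 = 0.000657

0.000657


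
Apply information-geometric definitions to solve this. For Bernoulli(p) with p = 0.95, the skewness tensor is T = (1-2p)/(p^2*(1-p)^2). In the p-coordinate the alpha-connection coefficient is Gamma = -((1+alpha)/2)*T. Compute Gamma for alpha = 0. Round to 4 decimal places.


Skewness (Amari-Chentsov) tensor: T = (1-2p)/(p^2*(1-p)^2).
p = 0.95, 1-2p = -0.9, p^2 = 0.9025, (1-p)^2 = 0.0025.
T = -0.9/(0.9025 * 0.0025) = -398.891967.
In the p-coordinate, Gamma^(alpha) = Gamma^(0) - (alpha/2)*T with Gamma^(0) = (1/2)*g'(p) = -T/2,
so Gamma^(alpha) = -((1+alpha)/2)*T.
alpha = 0, -(1+alpha)/2 = -0.5.
Gamma = -0.5 * -398.891967 = 199.4460

199.4460


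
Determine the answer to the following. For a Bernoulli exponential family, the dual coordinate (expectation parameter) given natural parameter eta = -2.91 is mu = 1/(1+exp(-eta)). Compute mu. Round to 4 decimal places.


Dual coordinate (expectation parameter) for Bernoulli:
mu = 1/(1+exp(-eta)).
eta = -2.91.
exp(-eta) = exp(2.91) = 18.356799.
mu = 1/(1+18.356799) = 0.0517

0.0517


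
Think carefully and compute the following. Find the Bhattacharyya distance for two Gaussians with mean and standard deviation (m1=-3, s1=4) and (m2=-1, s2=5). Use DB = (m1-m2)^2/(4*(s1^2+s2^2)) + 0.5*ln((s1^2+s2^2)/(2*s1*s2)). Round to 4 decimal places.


Bhattacharyya distance between two Gaussians:
DB = (m1-m2)^2/(4*(s1^2+s2^2)) + (1/2)*ln((s1^2+s2^2)/(2*s1*s2)).
(m1-m2)^2 = (-2)^2 = 4.
s1^2+s2^2 = 16 + 25 = 41.
term1 = 4/164 = 0.02439.
term2 = 0.5*ln(41/40.0) = 0.012346.
DB = 0.02439 + 0.012346 = 0.0367

0.0367


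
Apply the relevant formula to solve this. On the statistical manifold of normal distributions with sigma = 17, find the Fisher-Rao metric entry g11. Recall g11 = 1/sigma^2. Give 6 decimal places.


For the 2-parameter normal family, the Fisher metric has:
  g11 = 1/sigma^2, g22 = 2/sigma^2.
sigma = 17, sigma^2 = 289.
g11 = 0.003460

0.003460


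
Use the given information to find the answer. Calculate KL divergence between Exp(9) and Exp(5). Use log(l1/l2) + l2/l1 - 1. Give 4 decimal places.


KL divergence for exponential family:
KL = log(l1/l2) + l2/l1 - 1.
log(9/5) = 0.587787.
5/9 = 0.555556.
KL = 0.587787 + 0.555556 - 1 = 0.1433

0.1433


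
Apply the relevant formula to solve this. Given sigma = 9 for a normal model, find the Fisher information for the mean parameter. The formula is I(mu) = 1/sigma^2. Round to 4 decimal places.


The Fisher information for the mean of a normal distribution is I(mu) = 1/sigma^2.
sigma = 9, so sigma^2 = 81.
I(mu) = 1/81 = 0.0123

0.0123


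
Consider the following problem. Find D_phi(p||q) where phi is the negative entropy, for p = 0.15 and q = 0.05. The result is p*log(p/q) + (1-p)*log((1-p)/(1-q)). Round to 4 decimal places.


Bregman divergence with negative entropy generator:
D = p*log(p/q) + (1-p)*log((1-p)/(1-q)).
p = 0.15, q = 0.05.
p*log(p/q) = 0.15*log(0.15/0.05) = 0.164792.
(1-p)*log((1-p)/(1-q)) = 0.85*log(0.85/0.95) = -0.094542.
D = 0.164792 + -0.094542 = 0.0703

0.0703


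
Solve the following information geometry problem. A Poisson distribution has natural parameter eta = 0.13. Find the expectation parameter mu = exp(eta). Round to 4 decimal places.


Expectation parameter for Poisson exponential family:
mu = exp(eta).
eta = 0.13.
mu = exp(0.13) = 1.1388

1.1388


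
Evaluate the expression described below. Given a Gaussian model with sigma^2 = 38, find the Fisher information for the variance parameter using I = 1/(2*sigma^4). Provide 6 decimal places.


Fisher information for variance: I(sigma^2) = 1/(2*sigma^4).
sigma^2 = 38, so sigma^4 = 1444.
I = 1/(2*1444) = 1/2888 = 0.000346

0.000346


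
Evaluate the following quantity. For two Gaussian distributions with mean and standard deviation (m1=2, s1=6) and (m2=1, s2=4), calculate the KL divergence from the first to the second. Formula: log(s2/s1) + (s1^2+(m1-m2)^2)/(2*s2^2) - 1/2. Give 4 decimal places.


KL divergence between normal distributions:
KL = log(s2/s1) + (s1^2 + (m1-m2)^2)/(2*s2^2) - 1/2.
log(4/6) = -0.405465.
(6^2 + (2-1)^2)/(2*4^2) = (36 + 1)/32 = 1.15625.
KL = -0.405465 + 1.15625 - 0.5 = 0.2508

0.2508


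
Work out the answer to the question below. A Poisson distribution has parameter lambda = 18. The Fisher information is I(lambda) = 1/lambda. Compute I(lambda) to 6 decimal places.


Fisher information for Poisson: I(lambda) = 1/lambda.
lambda = 18.
I(lambda) = 1/18 = 0.055556

0.055556


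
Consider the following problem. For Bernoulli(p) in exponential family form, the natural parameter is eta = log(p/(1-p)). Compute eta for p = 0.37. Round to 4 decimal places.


Natural parameter for Bernoulli: eta = log(p/(1-p)).
p = 0.37, 1-p = 0.63.
p/(1-p) = 0.587302.
eta = log(0.587302) = -0.5322

-0.5322


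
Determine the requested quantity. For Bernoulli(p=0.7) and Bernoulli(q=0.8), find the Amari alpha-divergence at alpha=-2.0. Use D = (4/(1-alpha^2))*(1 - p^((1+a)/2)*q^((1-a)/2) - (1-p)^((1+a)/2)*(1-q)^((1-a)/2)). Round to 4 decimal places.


Amari alpha-divergence:
D = (4/(1-alpha^2))*(1 - p^((1+a)/2)*q^((1-a)/2) - (1-p)^((1+a)/2)*(1-q)^((1-a)/2)).
alpha = -2.0, p = 0.7, q = 0.8.
e1 = (1+alpha)/2 = -0.5, e2 = (1-alpha)/2 = 1.5.
t1 = p^e1 * q^e2 = 0.7^-0.5 * 0.8^1.5 = 0.855236.
t2 = (1-p)^e1 * (1-q)^e2 = 0.3^-0.5 * 0.2^1.5 = 0.163299.
4/(1-alpha^2) = -1.333333.
D = -1.333333*(1 - 0.855236 - 0.163299) = 0.0247

0.0247


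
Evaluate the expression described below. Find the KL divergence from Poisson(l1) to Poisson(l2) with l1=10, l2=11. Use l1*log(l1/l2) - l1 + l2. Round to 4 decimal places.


KL divergence for Poisson:
KL = l1*log(l1/l2) - l1 + l2.
l1 = 10, l2 = 11.
log(10/11) = -0.09531.
l1*log(l1/l2) = 10 * -0.09531 = -0.953102.
KL = -0.953102 - 10 + 11 = 0.0469

0.0469


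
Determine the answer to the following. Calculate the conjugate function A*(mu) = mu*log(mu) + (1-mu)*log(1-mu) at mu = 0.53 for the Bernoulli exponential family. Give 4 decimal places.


Legendre transform for Bernoulli:
A*(mu) = mu*log(mu) + (1-mu)*log(1-mu).
mu = 0.53, 1-mu = 0.47.
mu*log(mu) = 0.53*log(0.53) = -0.336485.
(1-mu)*log(1-mu) = 0.47*log(0.47) = -0.354861.
A* = -0.336485 + -0.354861 = -0.6913

-0.6913


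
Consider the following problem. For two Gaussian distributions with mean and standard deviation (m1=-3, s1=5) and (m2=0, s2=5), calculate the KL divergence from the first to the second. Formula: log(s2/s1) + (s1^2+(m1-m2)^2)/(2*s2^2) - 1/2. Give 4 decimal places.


KL divergence between normal distributions:
KL = log(s2/s1) + (s1^2 + (m1-m2)^2)/(2*s2^2) - 1/2.
log(5/5) = 0.0.
(5^2 + (-3-0)^2)/(2*5^2) = (25 + 9)/50 = 0.68.
KL = 0.0 + 0.68 - 0.5 = 0.1800

0.1800


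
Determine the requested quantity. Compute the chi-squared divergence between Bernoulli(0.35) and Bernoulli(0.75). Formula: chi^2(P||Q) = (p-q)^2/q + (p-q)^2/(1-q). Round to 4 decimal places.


Chi-squared divergence between Bernoulli distributions:
chi^2 = (p-q)^2/q + (p-q)^2/(1-q).
p = 0.35, q = 0.75, p-q = -0.4.
(p-q)^2 = 0.16.
term1 = 0.16/0.75 = 0.213333.
term2 = 0.16/0.25 = 0.64.
chi^2 = 0.213333 + 0.64 = 0.8533

0.8533


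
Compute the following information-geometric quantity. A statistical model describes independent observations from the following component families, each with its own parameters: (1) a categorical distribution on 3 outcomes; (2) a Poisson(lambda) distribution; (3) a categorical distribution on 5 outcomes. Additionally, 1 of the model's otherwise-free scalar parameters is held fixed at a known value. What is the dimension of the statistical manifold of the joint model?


The dimension of a statistical manifold equals the number of free
(independent) real parameters of the model. For a product of independent
blocks the parameter counts add.
- categorical on 3 outcomes (probabilities sum to 1): 3-1 = 2.
- Poisson (lambda): 1.
- categorical on 5 outcomes (probabilities sum to 1): 5-1 = 4.
Total = 2 + 1 + 4 = 7.
1 parameter(s) fixed at known values: 7 - 1 = 6.
Dimension = 6

6


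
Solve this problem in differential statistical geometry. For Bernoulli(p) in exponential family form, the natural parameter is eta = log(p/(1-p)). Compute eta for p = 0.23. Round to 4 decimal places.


Natural parameter for Bernoulli: eta = log(p/(1-p)).
p = 0.23, 1-p = 0.77.
p/(1-p) = 0.298701.
eta = log(0.298701) = -1.2083

-1.2083


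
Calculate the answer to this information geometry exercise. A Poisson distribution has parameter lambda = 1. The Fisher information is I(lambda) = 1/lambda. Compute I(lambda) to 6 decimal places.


Fisher information for Poisson: I(lambda) = 1/lambda.
lambda = 1.
I(lambda) = 1/1 = 1.000000

1.000000


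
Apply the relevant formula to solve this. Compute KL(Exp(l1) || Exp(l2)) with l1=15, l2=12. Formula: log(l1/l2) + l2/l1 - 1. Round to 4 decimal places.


KL divergence for exponential family:
KL = log(l1/l2) + l2/l1 - 1.
log(15/12) = 0.223144.
12/15 = 0.8.
KL = 0.223144 + 0.8 - 1 = 0.0231

0.0231


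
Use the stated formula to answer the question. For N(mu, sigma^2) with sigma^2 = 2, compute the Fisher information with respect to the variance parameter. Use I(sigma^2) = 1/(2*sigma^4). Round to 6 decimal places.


Fisher information for variance: I(sigma^2) = 1/(2*sigma^4).
sigma^2 = 2, so sigma^4 = 4.
I = 1/(2*4) = 1/8 = 0.125000

0.125000


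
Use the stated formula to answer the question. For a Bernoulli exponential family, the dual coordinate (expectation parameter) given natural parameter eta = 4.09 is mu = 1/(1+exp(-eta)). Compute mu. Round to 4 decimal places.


Dual coordinate (expectation parameter) for Bernoulli:
mu = 1/(1+exp(-eta)).
eta = 4.09.
exp(-eta) = exp(-4.09) = 0.016739.
mu = 1/(1+0.016739) = 0.9835

0.9835


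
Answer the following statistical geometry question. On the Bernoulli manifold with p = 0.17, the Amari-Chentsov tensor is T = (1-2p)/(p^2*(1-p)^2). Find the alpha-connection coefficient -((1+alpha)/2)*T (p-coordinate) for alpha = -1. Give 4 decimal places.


Skewness (Amari-Chentsov) tensor: T = (1-2p)/(p^2*(1-p)^2).
p = 0.17, 1-2p = 0.66, p^2 = 0.0289, (1-p)^2 = 0.6889.
T = 0.66/(0.0289 * 0.6889) = 33.150487.
In the p-coordinate, Gamma^(alpha) = Gamma^(0) - (alpha/2)*T with Gamma^(0) = (1/2)*g'(p) = -T/2,
so Gamma^(alpha) = -((1+alpha)/2)*T.
alpha = -1, -(1+alpha)/2 = 0.0.
Gamma = 0.0 * 33.150487 = 0.0000

0.0000


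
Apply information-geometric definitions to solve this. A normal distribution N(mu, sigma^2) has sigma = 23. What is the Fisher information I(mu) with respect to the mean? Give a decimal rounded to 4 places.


The Fisher information for the mean of a normal distribution is I(mu) = 1/sigma^2.
sigma = 23, so sigma^2 = 529.
I(mu) = 1/529 = 0.0019

0.0019


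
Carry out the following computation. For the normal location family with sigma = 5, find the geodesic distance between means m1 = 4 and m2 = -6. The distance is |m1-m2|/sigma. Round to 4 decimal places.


On the fixed-variance normal subfamily, geodesic distance = |m1-m2|/sigma.
|4 - -6| = 10.
sigma = 5.
d = 10/5 = 2.0000

2.0000


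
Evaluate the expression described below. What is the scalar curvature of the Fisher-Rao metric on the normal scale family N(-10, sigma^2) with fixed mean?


This family has a single free parameter, so its statistical manifold
is 1-dimensional. The Riemann curvature tensor of any 1-dimensional
Riemannian manifold vanishes identically, so R = 0.

0


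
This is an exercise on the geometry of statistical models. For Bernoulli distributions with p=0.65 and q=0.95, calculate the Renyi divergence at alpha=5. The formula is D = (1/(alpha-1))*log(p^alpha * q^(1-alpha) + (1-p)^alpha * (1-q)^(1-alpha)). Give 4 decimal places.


Renyi divergence of order alpha between Bernoulli distributions:
D = (1/(alpha-1))*log(p^alpha * q^(1-alpha) + (1-p)^alpha * (1-q)^(1-alpha)).
alpha = 5, p = 0.65, q = 0.95.
p^alpha * q^(1-alpha) = 0.65^5 * 0.95^-4 = 0.142453.
(1-p)^alpha * (1-q)^(1-alpha) = 0.35^5 * 0.05^-4 = 840.35.
sum = 0.142453 + 840.35 = 840.492453.
D = (1/4)*log(840.492453) = 1.6835

1.6835
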